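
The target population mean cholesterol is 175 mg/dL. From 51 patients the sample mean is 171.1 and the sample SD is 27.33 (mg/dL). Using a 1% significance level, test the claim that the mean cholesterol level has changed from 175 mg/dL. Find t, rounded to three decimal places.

H0: μ = 175; H1: μ ≠ 175 (one-sample t-test, two-sided).
t = (x̄ − μ₀)/(s/√n) = (171.1 − 175)/(27.33/√51) = -1.019
df = n − 1 = 50
Two-sided p-value ≈ 0.3131
Since p ≈ 0.3131 > α = 0.01, fail to reject H0; the data do not provide sufficient evidence against H0.

-1.019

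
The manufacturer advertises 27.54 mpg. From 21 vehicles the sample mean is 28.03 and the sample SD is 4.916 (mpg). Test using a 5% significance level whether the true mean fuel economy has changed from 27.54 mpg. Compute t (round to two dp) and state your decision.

H0: μ = 27.54; H1: μ ≠ 27.54 (one-sample t-test, two-sided).
t = (x̄ − μ₀)/(s/√n) = (28.03 − 27.54)/(4.916/√21) = 0.46
df = n − 1 = 20
Two-sided p-value ≈ 0.6528
Since p ≈ 0.6528 > α = 0.05, fail to reject H0; the data do not provide sufficient evidence against H0.

t = 0.46; fail to reject H0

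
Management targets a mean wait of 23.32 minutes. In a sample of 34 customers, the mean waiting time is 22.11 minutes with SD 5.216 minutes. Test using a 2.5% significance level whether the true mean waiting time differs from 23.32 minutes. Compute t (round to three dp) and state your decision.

t = -1.353; fail to reject H0

H0: μ = 23.32; H1: μ ≠ 23.32 (one-sample t-test, two-sided).
t = (x̄ − μ₀)/(s/√n) = (22.11 − 23.32)/(5.216/√34) = -1.353
df = n − 1 = 33
Two-sided p-value ≈ 0.185
Since p ≈ 0.185 > α = 0.025, fail to reject H0; the evidence is not statistically significant.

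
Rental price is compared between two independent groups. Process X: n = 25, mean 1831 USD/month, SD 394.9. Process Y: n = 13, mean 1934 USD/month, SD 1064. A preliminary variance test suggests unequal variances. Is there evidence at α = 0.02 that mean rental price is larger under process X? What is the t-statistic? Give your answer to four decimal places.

-0.3372

Let group 1 = process X, group 2 = process Y. H0: μ_1 = μ_2; H1: μ_1 > μ_2 (Welch's two-sample t-test, right-tailed).
t = (x̄_1 − x̄_2)/√(s_1²/n_1 + s_2²/n_2) = (1831 − 1934)/√(394.9²/25 + 1064²/13) = -0.3372
Welch–Satterthwaite df ≈ 13.75
p-value = P(T ≥ -0.3372) ≈ 0.629
Since p ≈ 0.629 > α = 0.02, fail to reject H0; the data do not provide sufficient evidence against H0.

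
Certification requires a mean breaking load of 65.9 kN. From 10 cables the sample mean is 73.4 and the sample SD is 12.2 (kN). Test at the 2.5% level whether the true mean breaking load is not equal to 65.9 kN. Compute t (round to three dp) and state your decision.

t = 1.944; fail to reject H0

H0: μ = 65.9; H1: μ ≠ 65.9 (one-sample t-test, two-sided).
t = (x̄ − μ₀)/(s/√n) = (73.4 − 65.9)/(12.2/√10) = 1.944
df = n − 1 = 9
Two-sided p-value ≈ 0.0838
Since p ≈ 0.0838 > α = 0.025, fail to reject H0; the evidence is not statistically significant.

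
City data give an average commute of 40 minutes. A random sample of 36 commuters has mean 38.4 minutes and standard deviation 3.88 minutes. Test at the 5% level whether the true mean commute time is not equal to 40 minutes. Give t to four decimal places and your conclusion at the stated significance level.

H0: μ = 40; H1: μ ≠ 40 (one-sample t-test, two-sided).
t = (x̄ − μ₀)/(s/√n) = (38.4 − 40)/(3.88/√36) = -2.4742
df = n − 1 = 35
Two-sided p-value ≈ 0.018
Since p ≈ 0.018 < α = 0.05, reject H0; the data support H1.

t = -2.4742; reject H0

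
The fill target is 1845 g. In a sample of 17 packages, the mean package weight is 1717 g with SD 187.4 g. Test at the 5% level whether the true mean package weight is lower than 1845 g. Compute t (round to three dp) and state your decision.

t = -2.816; reject H0

H0: μ = 1845; H1: μ < 1845 (one-sample t-test, left-tailed).
t = (x̄ − μ₀)/(s/√n) = (1717 − 1845)/(187.4/√17) = -2.816
df = n − 1 = 16
p-value = P(T ≤ -2.816) ≈ 0.006
Since p ≈ 0.006 < α = 0.05, reject H0; the evidence is statistically significant.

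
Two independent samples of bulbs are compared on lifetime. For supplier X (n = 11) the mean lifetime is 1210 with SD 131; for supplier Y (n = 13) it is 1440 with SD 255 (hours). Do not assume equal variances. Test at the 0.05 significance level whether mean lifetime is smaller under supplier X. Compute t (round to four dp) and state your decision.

Let group 1 = supplier X, group 2 = supplier Y. H0: μ_1 = μ_2; H1: μ_1 < μ_2 (Welch's two-sample t-test, left-tailed).
t = (x̄_1 − x̄_2)/√(s_1²/n_1 + s_2²/n_2) = (1210 − 1440)/√(131²/11 + 255²/13) = -2.8393
Welch–Satterthwaite df ≈ 18.49
p-value = P(T ≤ -2.8393) ≈ 0.0053
Since p ≈ 0.0053 < α = 0.05, reject H0; the evidence is statistically significant.

t = -2.8393; reject H0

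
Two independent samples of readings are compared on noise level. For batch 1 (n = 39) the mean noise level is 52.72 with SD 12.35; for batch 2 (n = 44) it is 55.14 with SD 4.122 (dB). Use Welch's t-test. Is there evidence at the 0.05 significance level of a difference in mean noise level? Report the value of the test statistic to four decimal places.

-1.1674

Let group 1 = batch 1, group 2 = batch 2. H0: μ_1 = μ_2; H1: μ_1 ≠ μ_2 (Welch's two-sample t-test, two-sided).
t = (x̄_1 − x̄_2)/√(s_1²/n_1 + s_2²/n_2) = (52.72 − 55.14)/√(12.35²/39 + 4.122²/44) = -1.1674
Welch–Satterthwaite df ≈ 45.48
Two-sided p-value ≈ 0.2491
Since p ≈ 0.2491 > α = 0.05, fail to reject H0; the evidence is not statistically significant.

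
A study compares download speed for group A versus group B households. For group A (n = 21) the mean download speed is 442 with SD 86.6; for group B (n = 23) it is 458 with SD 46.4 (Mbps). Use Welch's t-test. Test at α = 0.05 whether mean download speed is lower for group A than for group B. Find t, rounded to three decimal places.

-0.754

Let group 1 = group A, group 2 = group B. H0: μ_1 = μ_2; H1: μ_1 < μ_2 (Welch's two-sample t-test, left-tailed).
t = (x̄_1 − x̄_2)/√(s_1²/n_1 + s_2²/n_2) = (442 − 458)/√(86.6²/21 + 46.4²/23) = -0.754
Welch–Satterthwaite df ≈ 29.99
p-value = P(T ≤ -0.754) ≈ 0.228
Since p ≈ 0.228 > α = 0.05, fail to reject H0; the data do not provide sufficient evidence against H0.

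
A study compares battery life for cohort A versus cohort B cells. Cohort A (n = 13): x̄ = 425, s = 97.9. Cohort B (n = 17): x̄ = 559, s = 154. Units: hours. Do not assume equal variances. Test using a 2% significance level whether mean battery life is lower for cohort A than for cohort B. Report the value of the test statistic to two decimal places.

Let group 1 = cohort A, group 2 = cohort B. H0: μ_1 = μ_2; H1: μ_1 < μ_2 (Welch's two-sample t-test, left-tailed).
t = (x̄_1 − x̄_2)/√(s_1²/n_1 + s_2²/n_2) = (425 − 559)/√(97.9²/13 + 154²/17) = -2.90
Welch–Satterthwaite df ≈ 27.24
p-value = P(T ≤ -2.90) ≈ 0.004
Since p ≈ 0.004 < α = 0.02, reject H0; the data support H1.

-2.90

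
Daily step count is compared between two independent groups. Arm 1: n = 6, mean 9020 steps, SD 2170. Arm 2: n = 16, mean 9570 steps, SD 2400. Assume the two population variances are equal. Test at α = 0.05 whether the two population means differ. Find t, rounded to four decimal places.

-0.4900

Let group 1 = arm 1, group 2 = arm 2. H0: μ_1 = μ_2; H1: μ_1 ≠ μ_2 (two-sample pooled-variance t-test, two-sided).
s_p² = [(6−1)·2170² + (16−1)·2400²]/(6+16−2) = 5497220
t = (9020 − 9570)/√[5497220·(1/6 + 1/16)] = -0.4900
df = n₁ + n₂ − 2 = 20
Two-sided p-value ≈ 0.6295
Since p ≈ 0.6295 > α = 0.05, fail to reject H0; the data do not provide sufficient evidence against H0.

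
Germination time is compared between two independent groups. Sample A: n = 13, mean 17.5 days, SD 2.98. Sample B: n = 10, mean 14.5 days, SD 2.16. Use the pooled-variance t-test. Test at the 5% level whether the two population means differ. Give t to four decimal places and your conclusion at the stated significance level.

t = 2.6816; reject H0

Let group 1 = sample A, group 2 = sample B. H0: μ_1 = μ_2; H1: μ_1 ≠ μ_2 (two-sample pooled-variance t-test, two-sided).
s_p² = [(13−1)·2.98² + (10−1)·2.16²]/(13+10−2) = 7.07406
t = (17.5 − 14.5)/√[7.07406·(1/13 + 1/10)] = 2.6816
df = n₁ + n₂ − 2 = 21
Two-sided p-value ≈ 0.0140
Since p ≈ 0.0140 < α = 0.05, reject H0; the evidence is statistically significant.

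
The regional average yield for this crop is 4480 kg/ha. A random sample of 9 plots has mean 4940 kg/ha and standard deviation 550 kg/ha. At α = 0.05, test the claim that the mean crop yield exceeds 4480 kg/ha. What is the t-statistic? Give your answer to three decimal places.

2.509

H0: μ = 4480; H1: μ > 4480 (one-sample t-test, right-tailed).
t = (x̄ − μ₀)/(s/√n) = (4940 − 4480)/(550/√9) = 2.509
df = n − 1 = 8
p-value = P(T ≥ 2.509) ≈ 0.0182
Since p ≈ 0.0182 < α = 0.05, reject H0; the evidence is statistically significant.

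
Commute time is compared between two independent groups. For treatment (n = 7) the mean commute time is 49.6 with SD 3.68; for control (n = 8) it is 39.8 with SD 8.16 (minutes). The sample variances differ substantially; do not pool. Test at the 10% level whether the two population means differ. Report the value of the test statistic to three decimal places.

3.060

Let group 1 = treatment, group 2 = control. H0: μ_1 = μ_2; H1: μ_1 ≠ μ_2 (Welch's two-sample t-test, two-sided).
t = (x̄_1 − x̄_2)/√(s_1²/n_1 + s_2²/n_2) = (49.6 − 39.8)/√(3.68²/7 + 8.16²/8) = 3.060
Welch–Satterthwaite df ≈ 10.00
Two-sided p-value ≈ 0.0120
Since p ≈ 0.0120 < α = 0.1, reject H0; the evidence is statistically significant.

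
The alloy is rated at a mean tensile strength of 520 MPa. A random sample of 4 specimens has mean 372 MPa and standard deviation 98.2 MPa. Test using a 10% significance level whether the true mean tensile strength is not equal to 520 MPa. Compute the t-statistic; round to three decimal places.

-3.014

H0: μ = 520; H1: μ ≠ 520 (one-sample t-test, two-sided).
t = (x̄ − μ₀)/(s/√n) = (372 − 520)/(98.2/√4) = -3.014
df = n − 1 = 3
Two-sided p-value ≈ 0.057
Since p ≈ 0.057 < α = 0.1, reject H0; the evidence is statistically significant.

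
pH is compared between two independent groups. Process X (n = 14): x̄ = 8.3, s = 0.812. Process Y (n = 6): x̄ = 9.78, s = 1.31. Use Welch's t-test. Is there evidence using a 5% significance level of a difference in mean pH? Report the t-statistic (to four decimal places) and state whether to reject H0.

Let group 1 = process X, group 2 = process Y. H0: μ_1 = μ_2; H1: μ_1 ≠ μ_2 (Welch's two-sample t-test, two-sided).
t = (x̄_1 − x̄_2)/√(s_1²/n_1 + s_2²/n_2) = (8.3 − 9.78)/√(0.812²/14 + 1.31²/6) = -2.5643
Welch–Satterthwaite df ≈ 6.71
Two-sided p-value ≈ 0.039
Since p ≈ 0.039 < α = 0.05, reject H0; the data support H1.

t = -2.5643; reject H0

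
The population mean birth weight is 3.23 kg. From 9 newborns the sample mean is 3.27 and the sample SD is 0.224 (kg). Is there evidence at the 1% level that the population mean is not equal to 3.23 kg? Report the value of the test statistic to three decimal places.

H0: μ = 3.23; H1: μ ≠ 3.23 (one-sample t-test, two-sided).
t = (x̄ − μ₀)/(s/√n) = (3.27 − 3.23)/(0.224/√9) = 0.536
df = n − 1 = 8
Two-sided p-value ≈ 0.607
Since p ≈ 0.607 > α = 0.01, fail to reject H0; the evidence is not statistically significant.

0.536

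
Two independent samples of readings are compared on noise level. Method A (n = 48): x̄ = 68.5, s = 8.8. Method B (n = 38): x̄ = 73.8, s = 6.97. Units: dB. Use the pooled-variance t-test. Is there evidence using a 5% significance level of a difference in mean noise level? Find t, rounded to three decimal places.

-3.034

Let group 1 = method A, group 2 = method B. H0: μ_1 = μ_2; H1: μ_1 ≠ μ_2 (two-sample pooled-variance t-test, two-sided).
s_p² = [(48−1)·8.8² + (38−1)·6.97²]/(48+38−2) = 64.7283
t = (68.5 − 73.8)/√[64.7283·(1/48 + 1/38)] = -3.034
df = n₁ + n₂ − 2 = 84
Two-sided p-value ≈ 0.003
Since p ≈ 0.003 < α = 0.05, reject H0; the evidence is statistically significant.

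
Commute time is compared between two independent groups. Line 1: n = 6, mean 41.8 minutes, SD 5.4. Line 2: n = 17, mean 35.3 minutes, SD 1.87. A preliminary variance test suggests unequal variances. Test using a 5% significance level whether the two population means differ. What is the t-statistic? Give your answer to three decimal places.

2.888

Let group 1 = line 1, group 2 = line 2. H0: μ_1 = μ_2; H1: μ_1 ≠ μ_2 (Welch's two-sample t-test, two-sided).
t = (x̄_1 − x̄_2)/√(s_1²/n_1 + s_2²/n_2) = (41.8 − 35.3)/√(5.4²/6 + 1.87²/17) = 2.888
Welch–Satterthwaite df ≈ 5.43
Two-sided p-value ≈ 0.031
Since p ≈ 0.031 < α = 0.05, reject H0; the evidence is statistically significant.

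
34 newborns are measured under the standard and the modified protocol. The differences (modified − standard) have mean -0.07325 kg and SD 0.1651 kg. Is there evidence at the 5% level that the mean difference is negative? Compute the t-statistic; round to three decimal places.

-2.587

H0: μ_d = 0; H1: μ_d < 0 (paired t-test on the differences, left-tailed).
t = d̄/(s_d/√n) = -0.07325/(0.1651/√34) = -2.587
df = n − 1 = 33
p-value = P(T ≤ -2.587) ≈ 0.007
Since p ≈ 0.007 < α = 0.05, reject H0; the evidence is statistically significant.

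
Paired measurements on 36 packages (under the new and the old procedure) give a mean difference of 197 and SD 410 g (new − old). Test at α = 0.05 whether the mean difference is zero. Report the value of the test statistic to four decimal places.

2.8829

H0: μ_d = 0; H1: μ_d ≠ 0 (paired t-test on the differences, two-sided).
t = d̄/(s_d/√n) = 197/(410/√36) = 2.8829
df = n − 1 = 35
Two-sided p-value ≈ 0.0067
Since p ≈ 0.0067 < α = 0.05, reject H0; the data support H1.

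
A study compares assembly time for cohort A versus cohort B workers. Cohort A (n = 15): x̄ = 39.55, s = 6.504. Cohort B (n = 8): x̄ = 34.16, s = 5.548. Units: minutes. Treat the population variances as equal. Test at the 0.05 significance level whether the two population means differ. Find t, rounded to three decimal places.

1.985

Let group 1 = cohort A, group 2 = cohort B. H0: μ_1 = μ_2; H1: μ_1 ≠ μ_2 (two-sample pooled-variance t-test, two-sided).
s_p² = [(15−1)·6.504² + (8−1)·5.548²]/(15+8−2) = 38.4614
t = (39.55 − 34.16)/√[38.4614·(1/15 + 1/8)] = 1.985
df = n₁ + n₂ − 2 = 21
Two-sided p-value ≈ 0.060
Since p ≈ 0.060 > α = 0.05, fail to reject H0; the data do not provide sufficient evidence against H0.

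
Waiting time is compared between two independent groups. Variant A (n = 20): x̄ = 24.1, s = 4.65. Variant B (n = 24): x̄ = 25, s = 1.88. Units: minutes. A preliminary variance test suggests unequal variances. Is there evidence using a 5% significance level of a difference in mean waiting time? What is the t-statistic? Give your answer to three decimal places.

-0.812

Let group 1 = variant A, group 2 = variant B. H0: μ_1 = μ_2; H1: μ_1 ≠ μ_2 (Welch's two-sample t-test, two-sided).
t = (x̄_1 − x̄_2)/√(s_1²/n_1 + s_2²/n_2) = (24.1 − 25)/√(4.65²/20 + 1.88²/24) = -0.812
Welch–Satterthwaite df ≈ 24.16
Two-sided p-value ≈ 0.425
Since p ≈ 0.425 > α = 0.05, fail to reject H0; the data do not provide sufficient evidence against H0.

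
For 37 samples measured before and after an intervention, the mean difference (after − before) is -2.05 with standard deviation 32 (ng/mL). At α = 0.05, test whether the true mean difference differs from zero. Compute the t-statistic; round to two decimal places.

H0: μ_d = 0; H1: μ_d ≠ 0 (paired t-test on the differences, two-sided).
t = d̄/(s_d/√n) = -2.05/(32/√37) = -0.39
df = n − 1 = 36
Two-sided p-value ≈ 0.6991
Since p ≈ 0.6991 > α = 0.05, fail to reject H0; the data do not provide sufficient evidence against H0.

-0.39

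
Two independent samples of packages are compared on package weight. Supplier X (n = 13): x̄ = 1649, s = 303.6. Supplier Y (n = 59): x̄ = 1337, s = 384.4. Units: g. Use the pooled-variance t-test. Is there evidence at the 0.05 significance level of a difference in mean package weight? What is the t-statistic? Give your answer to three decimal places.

2.739

Let group 1 = supplier X, group 2 = supplier Y. H0: μ_1 = μ_2; H1: μ_1 ≠ μ_2 (two-sample pooled-variance t-test, two-sided).
s_p² = [(13−1)·303.6² + (59−1)·384.4²]/(13+59−2) = 138234
t = (1649 − 1337)/√[138234·(1/13 + 1/59)] = 2.739
df = n₁ + n₂ − 2 = 70
Two-sided p-value ≈ 0.0078
Since p ≈ 0.0078 < α = 0.05, reject H0; the data support H1.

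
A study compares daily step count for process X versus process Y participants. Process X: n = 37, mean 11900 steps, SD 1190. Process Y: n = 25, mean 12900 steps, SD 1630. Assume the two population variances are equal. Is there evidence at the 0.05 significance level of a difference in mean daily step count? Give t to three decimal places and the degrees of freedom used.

Let group 1 = process X, group 2 = process Y. H0: μ_1 = μ_2; H1: μ_1 ≠ μ_2 (two-sample pooled-variance t-test, two-sided).
s_p² = [(37−1)·1190² + (25−1)·1630²]/(37+25−2) = 1912420
t = (11900 − 12900)/√[1912420·(1/37 + 1/25)] = -2.793
df = n₁ + n₂ − 2 = 60
Two-sided p-value ≈ 0.0070
Since p ≈ 0.0070 < α = 0.05, reject H0; the data support H1.

t = -2.793, df = 60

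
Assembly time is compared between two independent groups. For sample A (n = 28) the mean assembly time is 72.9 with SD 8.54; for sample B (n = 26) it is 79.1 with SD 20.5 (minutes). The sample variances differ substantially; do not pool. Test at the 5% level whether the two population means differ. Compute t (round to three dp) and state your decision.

t = -1.431; fail to reject H0

Let group 1 = sample A, group 2 = sample B. H0: μ_1 = μ_2; H1: μ_1 ≠ μ_2 (Welch's two-sample t-test, two-sided).
t = (x̄_1 − x̄_2)/√(s_1²/n_1 + s_2²/n_2) = (72.9 − 79.1)/√(8.54²/28 + 20.5²/26) = -1.431
Welch–Satterthwaite df ≈ 32.92
Two-sided p-value ≈ 0.162
Since p ≈ 0.162 > α = 0.05, fail to reject H0; the data do not provide sufficient evidence against H0.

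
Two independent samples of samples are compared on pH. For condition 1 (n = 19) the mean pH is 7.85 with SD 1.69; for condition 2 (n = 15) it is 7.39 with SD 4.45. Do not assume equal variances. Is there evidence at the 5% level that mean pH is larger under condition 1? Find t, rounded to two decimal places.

Let group 1 = condition 1, group 2 = condition 2. H0: μ_1 = μ_2; H1: μ_1 > μ_2 (Welch's two-sample t-test, right-tailed).
t = (x̄_1 − x̄_2)/√(s_1²/n_1 + s_2²/n_2) = (7.85 − 7.39)/√(1.69²/19 + 4.45²/15) = 0.38
Welch–Satterthwaite df ≈ 17.20
p-value = P(T ≥ 0.38) ≈ 0.355
Since p ≈ 0.355 > α = 0.05, fail to reject H0; the data do not provide sufficient evidence against H0.

0.38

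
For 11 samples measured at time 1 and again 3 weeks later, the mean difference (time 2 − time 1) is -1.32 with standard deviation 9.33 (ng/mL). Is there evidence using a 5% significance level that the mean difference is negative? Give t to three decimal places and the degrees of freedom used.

H0: μ_d = 0; H1: μ_d < 0 (paired t-test on the differences, left-tailed).
t = d̄/(s_d/√n) = -1.32/(9.33/√11) = -0.469
df = n − 1 = 10
p-value = P(T ≤ -0.469) ≈ 0.3245
Since p ≈ 0.3245 > α = 0.05, fail to reject H0; the evidence is not statistically significant.

t = -0.469, df = 10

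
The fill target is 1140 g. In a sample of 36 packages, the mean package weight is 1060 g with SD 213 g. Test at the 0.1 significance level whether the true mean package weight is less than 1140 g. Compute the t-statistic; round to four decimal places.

H0: μ = 1140; H1: μ < 1140 (one-sample t-test, left-tailed).
t = (x̄ − μ₀)/(s/√n) = (1060 − 1140)/(213/√36) = -2.2535
df = n − 1 = 35
p-value = P(T ≤ -2.2535) ≈ 0.0153
Since p ≈ 0.0153 < α = 0.1, reject H0; the data support H1.

-2.2535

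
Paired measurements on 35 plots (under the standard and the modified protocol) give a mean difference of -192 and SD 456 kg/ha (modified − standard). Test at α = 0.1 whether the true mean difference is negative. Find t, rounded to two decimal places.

-2.49

H0: μ_d = 0; H1: μ_d < 0 (paired t-test on the differences, left-tailed).
t = d̄/(s_d/√n) = -192/(456/√35) = -2.49
df = n − 1 = 34
p-value = P(T ≤ -2.49) ≈ 0.0089
Since p ≈ 0.0089 < α = 0.1, reject H0; the data support H1.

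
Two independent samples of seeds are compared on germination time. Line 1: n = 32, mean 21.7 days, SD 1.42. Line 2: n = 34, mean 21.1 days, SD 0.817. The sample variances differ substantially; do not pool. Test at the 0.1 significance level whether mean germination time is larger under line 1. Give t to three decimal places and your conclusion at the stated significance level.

t = 2.087; reject H0

Let group 1 = line 1, group 2 = line 2. H0: μ_1 = μ_2; H1: μ_1 > μ_2 (Welch's two-sample t-test, right-tailed).
t = (x̄_1 − x̄_2)/√(s_1²/n_1 + s_2²/n_2) = (21.7 − 21.1)/√(1.42²/32 + 0.817²/34) = 2.087
Welch–Satterthwaite df ≈ 48.87
p-value = P(T ≥ 2.087) ≈ 0.021
Since p ≈ 0.021 < α = 0.1, reject H0; the evidence is statistically significant.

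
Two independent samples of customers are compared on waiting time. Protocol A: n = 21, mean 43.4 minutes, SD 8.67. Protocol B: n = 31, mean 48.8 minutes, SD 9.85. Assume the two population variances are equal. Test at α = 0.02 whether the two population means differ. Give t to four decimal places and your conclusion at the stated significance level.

t = -2.0335; fail to reject H0

Let group 1 = protocol A, group 2 = protocol B. H0: μ_1 = μ_2; H1: μ_1 ≠ μ_2 (two-sample pooled-variance t-test, two-sided).
s_p² = [(21−1)·8.67² + (31−1)·9.85²]/(21+31−2) = 88.2811
t = (43.4 − 48.8)/√[88.2811·(1/21 + 1/31)] = -2.0335
df = n₁ + n₂ − 2 = 50
Two-sided p-value ≈ 0.0473
Since p ≈ 0.0473 > α = 0.02, fail to reject H0; the data do not provide sufficient evidence against H0.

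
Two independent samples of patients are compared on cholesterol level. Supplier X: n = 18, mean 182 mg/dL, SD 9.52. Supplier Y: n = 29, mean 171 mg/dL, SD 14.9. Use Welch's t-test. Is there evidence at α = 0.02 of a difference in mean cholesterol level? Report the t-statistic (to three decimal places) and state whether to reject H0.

Let group 1 = supplier X, group 2 = supplier Y. H0: μ_1 = μ_2; H1: μ_1 ≠ μ_2 (Welch's two-sample t-test, two-sided).
t = (x̄_1 − x̄_2)/√(s_1²/n_1 + s_2²/n_2) = (182 − 171)/√(9.52²/18 + 14.9²/29) = 3.088
Welch–Satterthwaite df ≈ 44.93
Two-sided p-value ≈ 0.003
Since p ≈ 0.003 < α = 0.02, reject H0; the evidence is statistically significant.

t = 3.088; reject H0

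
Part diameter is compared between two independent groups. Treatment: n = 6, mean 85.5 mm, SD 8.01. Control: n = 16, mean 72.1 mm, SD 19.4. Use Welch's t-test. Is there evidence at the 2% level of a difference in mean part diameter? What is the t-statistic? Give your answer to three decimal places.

2.291

Let group 1 = treatment, group 2 = control. H0: μ_1 = μ_2; H1: μ_1 ≠ μ_2 (Welch's two-sample t-test, two-sided).
t = (x̄_1 − x̄_2)/√(s_1²/n_1 + s_2²/n_2) = (85.5 − 72.1)/√(8.01²/6 + 19.4²/16) = 2.291
Welch–Satterthwaite df ≈ 19.59
Two-sided p-value ≈ 0.033
Since p ≈ 0.033 > α = 0.02, fail to reject H0; the evidence is not statistically significant.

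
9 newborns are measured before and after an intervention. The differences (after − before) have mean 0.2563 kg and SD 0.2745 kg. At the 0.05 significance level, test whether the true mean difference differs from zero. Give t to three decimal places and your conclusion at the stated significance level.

H0: μ_d = 0; H1: μ_d ≠ 0 (paired t-test on the differences, two-sided).
t = d̄/(s_d/√n) = 0.2563/(0.2745/√9) = 2.801
df = n − 1 = 8
Two-sided p-value ≈ 0.023
Since p ≈ 0.023 < α = 0.05, reject H0; the data support H1.

t = 2.801; reject H0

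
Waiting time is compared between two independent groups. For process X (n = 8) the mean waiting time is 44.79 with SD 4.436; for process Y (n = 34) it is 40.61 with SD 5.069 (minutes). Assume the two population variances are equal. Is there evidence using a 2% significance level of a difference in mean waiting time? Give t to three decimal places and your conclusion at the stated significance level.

t = 2.143; fail to reject H0

Let group 1 = process X, group 2 = process Y. H0: μ_1 = μ_2; H1: μ_1 ≠ μ_2 (two-sample pooled-variance t-test, two-sided).
s_p² = [(8−1)·4.436² + (34−1)·5.069²]/(8+34−2) = 24.6418
t = (44.79 − 40.61)/√[24.6418·(1/8 + 1/34)] = 2.143
df = n₁ + n₂ − 2 = 40
Two-sided p-value ≈ 0.038
Since p ≈ 0.038 > α = 0.02, fail to reject H0; the data do not provide sufficient evidence against H0.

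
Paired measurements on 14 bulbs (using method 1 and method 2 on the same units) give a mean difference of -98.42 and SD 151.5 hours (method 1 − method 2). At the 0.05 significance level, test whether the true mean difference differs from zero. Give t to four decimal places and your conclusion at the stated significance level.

t = -2.4307; reject H0

H0: μ_d = 0; H1: μ_d ≠ 0 (paired t-test on the differences, two-sided).
t = d̄/(s_d/√n) = -98.42/(151.5/√14) = -2.4307
df = n − 1 = 13
Two-sided p-value ≈ 0.030
Since p ≈ 0.030 < α = 0.05, reject H0; the data support H1.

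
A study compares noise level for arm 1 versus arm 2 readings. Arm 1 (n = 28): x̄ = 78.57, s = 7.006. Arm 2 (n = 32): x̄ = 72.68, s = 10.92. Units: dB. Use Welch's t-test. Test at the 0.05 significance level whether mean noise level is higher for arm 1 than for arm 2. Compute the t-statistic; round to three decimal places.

Let group 1 = arm 1, group 2 = arm 2. H0: μ_1 = μ_2; H1: μ_1 > μ_2 (Welch's two-sample t-test, right-tailed).
t = (x̄_1 − x̄_2)/√(s_1²/n_1 + s_2²/n_2) = (78.57 − 72.68)/√(7.006²/28 + 10.92²/32) = 2.516
Welch–Satterthwaite df ≈ 53.45
p-value = P(T ≥ 2.516) ≈ 0.0074
Since p ≈ 0.0074 < α = 0.05, reject H0; the data support H1.

2.516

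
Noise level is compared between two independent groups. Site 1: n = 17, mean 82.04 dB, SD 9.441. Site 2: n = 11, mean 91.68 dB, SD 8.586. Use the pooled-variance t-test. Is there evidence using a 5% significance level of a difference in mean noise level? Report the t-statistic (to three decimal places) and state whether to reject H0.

Let group 1 = site 1, group 2 = site 2. H0: μ_1 = μ_2; H1: μ_1 ≠ μ_2 (two-sample pooled-variance t-test, two-sided).
s_p² = [(17−1)·9.441² + (11−1)·8.586²]/(17+11−2) = 83.2044
t = (82.04 − 91.68)/√[83.2044·(1/17 + 1/11)] = -2.731
df = n₁ + n₂ − 2 = 26
Two-sided p-value ≈ 0.011
Since p ≈ 0.011 < α = 0.05, reject H0; the evidence is statistically significant.

t = -2.731; reject H0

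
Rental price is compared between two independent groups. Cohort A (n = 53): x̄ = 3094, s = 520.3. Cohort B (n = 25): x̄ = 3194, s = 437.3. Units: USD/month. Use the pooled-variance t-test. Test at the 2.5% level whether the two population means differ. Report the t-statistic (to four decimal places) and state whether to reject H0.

t = -0.8316; fail to reject H0

Let group 1 = cohort A, group 2 = cohort B. H0: μ_1 = μ_2; H1: μ_1 ≠ μ_2 (two-sample pooled-variance t-test, two-sided).
s_p² = [(53−1)·520.3² + (25−1)·437.3²]/(53+25−2) = 245613
t = (3094 − 3194)/√[245613·(1/53 + 1/25)] = -0.8316
df = n₁ + n₂ − 2 = 76
Two-sided p-value ≈ 0.4082
Since p ≈ 0.4082 > α = 0.025, fail to reject H0; the evidence is not statistically significant.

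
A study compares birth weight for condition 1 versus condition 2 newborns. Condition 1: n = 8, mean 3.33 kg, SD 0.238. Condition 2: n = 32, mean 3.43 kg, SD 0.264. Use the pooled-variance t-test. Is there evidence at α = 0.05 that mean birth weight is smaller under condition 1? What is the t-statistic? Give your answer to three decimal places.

-0.975

Let group 1 = condition 1, group 2 = condition 2. H0: μ_1 = μ_2; H1: μ_1 < μ_2 (two-sample pooled-variance t-test, left-tailed).
s_p² = [(8−1)·0.238² + (32−1)·0.264²]/(8+32−2) = 0.0672917
t = (3.33 − 3.43)/√[0.0672917·(1/8 + 1/32)] = -0.975
df = n₁ + n₂ − 2 = 38
p-value = P(T ≤ -0.975) ≈ 0.1678
Since p ≈ 0.1678 > α = 0.05, fail to reject H0; the evidence is not statistically significant.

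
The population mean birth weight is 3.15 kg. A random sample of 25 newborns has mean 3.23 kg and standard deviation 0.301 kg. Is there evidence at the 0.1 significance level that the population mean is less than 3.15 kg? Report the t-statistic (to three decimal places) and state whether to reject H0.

H0: μ = 3.15; H1: μ < 3.15 (one-sample t-test, left-tailed).
t = (x̄ − μ₀)/(s/√n) = (3.23 − 3.15)/(0.301/√25) = 1.329
df = n − 1 = 24
p-value = P(T ≤ 1.329) ≈ 0.9018
Since p ≈ 0.9018 > α = 0.1, fail to reject H0; the data do not provide sufficient evidence against H0.

t = 1.329; fail to reject H0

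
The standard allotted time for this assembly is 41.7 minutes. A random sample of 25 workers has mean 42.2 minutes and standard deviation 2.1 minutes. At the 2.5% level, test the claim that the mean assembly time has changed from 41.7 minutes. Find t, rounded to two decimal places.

H0: μ = 41.7; H1: μ ≠ 41.7 (one-sample t-test, two-sided).
t = (x̄ − μ₀)/(s/√n) = (42.2 − 41.7)/(2.1/√25) = 1.19
df = n − 1 = 24
Two-sided p-value ≈ 0.246
Since p ≈ 0.246 > α = 0.025, fail to reject H0; the evidence is not statistically significant.

1.19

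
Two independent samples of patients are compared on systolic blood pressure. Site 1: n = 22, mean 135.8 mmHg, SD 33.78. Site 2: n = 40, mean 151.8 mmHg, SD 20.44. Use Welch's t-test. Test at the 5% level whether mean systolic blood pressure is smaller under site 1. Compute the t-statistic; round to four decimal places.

Let group 1 = site 1, group 2 = site 2. H0: μ_1 = μ_2; H1: μ_1 < μ_2 (Welch's two-sample t-test, left-tailed).
t = (x̄_1 − x̄_2)/√(s_1²/n_1 + s_2²/n_2) = (135.8 − 151.8)/√(33.78²/22 + 20.44²/40) = -2.0269
Welch–Satterthwaite df ≈ 29.66
p-value = P(T ≤ -2.0269) ≈ 0.0259
Since p ≈ 0.0259 < α = 0.05, reject H0; the data support H1.

-2.0269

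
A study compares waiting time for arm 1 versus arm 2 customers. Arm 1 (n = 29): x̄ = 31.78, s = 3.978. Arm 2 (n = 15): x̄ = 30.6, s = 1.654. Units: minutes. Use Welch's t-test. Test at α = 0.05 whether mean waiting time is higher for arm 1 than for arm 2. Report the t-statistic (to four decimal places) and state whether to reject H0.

t = 1.3829; fail to reject H0

Let group 1 = arm 1, group 2 = arm 2. H0: μ_1 = μ_2; H1: μ_1 > μ_2 (Welch's two-sample t-test, right-tailed).
t = (x̄_1 − x̄_2)/√(s_1²/n_1 + s_2²/n_2) = (31.78 − 30.6)/√(3.978²/29 + 1.654²/15) = 1.3829
Welch–Satterthwaite df ≈ 40.74
p-value = P(T ≥ 1.3829) ≈ 0.087
Since p ≈ 0.087 > α = 0.05, fail to reject H0; the data do not provide sufficient evidence against H0.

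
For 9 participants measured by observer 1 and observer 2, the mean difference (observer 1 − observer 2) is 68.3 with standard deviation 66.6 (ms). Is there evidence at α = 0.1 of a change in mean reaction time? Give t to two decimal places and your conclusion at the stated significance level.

H0: μ_d = 0; H1: μ_d ≠ 0 (paired t-test on the differences, two-sided).
t = d̄/(s_d/√n) = 68.3/(66.6/√9) = 3.08
df = n − 1 = 8
Two-sided p-value ≈ 0.015
Since p ≈ 0.015 < α = 0.1, reject H0; the data support H1.

t = 3.08; reject H0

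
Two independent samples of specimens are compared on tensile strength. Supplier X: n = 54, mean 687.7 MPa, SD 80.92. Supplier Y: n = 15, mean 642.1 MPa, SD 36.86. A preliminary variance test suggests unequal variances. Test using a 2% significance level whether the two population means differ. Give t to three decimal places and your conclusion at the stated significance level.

t = 3.133; reject H0

Let group 1 = supplier X, group 2 = supplier Y. H0: μ_1 = μ_2; H1: μ_1 ≠ μ_2 (Welch's two-sample t-test, two-sided).
t = (x̄_1 − x̄_2)/√(s_1²/n_1 + s_2²/n_2) = (687.7 − 642.1)/√(80.92²/54 + 36.86²/15) = 3.133
Welch–Satterthwaite df ≈ 51.97
Two-sided p-value ≈ 0.003
Since p ≈ 0.003 < α = 0.02, reject H0; the data support H1.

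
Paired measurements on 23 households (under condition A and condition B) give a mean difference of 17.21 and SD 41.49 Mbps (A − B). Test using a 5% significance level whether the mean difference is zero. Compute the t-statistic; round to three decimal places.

H0: μ_d = 0; H1: μ_d ≠ 0 (paired t-test on the differences, two-sided).
t = d̄/(s_d/√n) = 17.21/(41.49/√23) = 1.989
df = n − 1 = 22
Two-sided p-value ≈ 0.059
Since p ≈ 0.059 > α = 0.05, fail to reject H0; the data do not provide sufficient evidence against H0.

1.989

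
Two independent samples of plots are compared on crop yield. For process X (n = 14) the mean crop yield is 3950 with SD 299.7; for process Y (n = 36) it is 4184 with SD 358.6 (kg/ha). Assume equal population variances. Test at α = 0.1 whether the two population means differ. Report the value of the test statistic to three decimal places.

-2.162

Let group 1 = process X, group 2 = process Y. H0: μ_1 = μ_2; H1: μ_1 ≠ μ_2 (two-sample pooled-variance t-test, two-sided).
s_p² = [(14−1)·299.7² + (36−1)·358.6²]/(14+36−2) = 118093
t = (3950 − 4184)/√[118093·(1/14 + 1/36)] = -2.162
df = n₁ + n₂ − 2 = 48
Two-sided p-value ≈ 0.036
Since p ≈ 0.036 < α = 0.1, reject H0; the data support H1.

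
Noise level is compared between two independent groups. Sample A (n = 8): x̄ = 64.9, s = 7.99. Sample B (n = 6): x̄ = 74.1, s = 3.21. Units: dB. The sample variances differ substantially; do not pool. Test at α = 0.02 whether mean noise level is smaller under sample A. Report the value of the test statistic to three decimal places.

-2.954

Let group 1 = sample A, group 2 = sample B. H0: μ_1 = μ_2; H1: μ_1 < μ_2 (Welch's two-sample t-test, left-tailed).
t = (x̄_1 − x̄_2)/√(s_1²/n_1 + s_2²/n_2) = (64.9 − 74.1)/√(7.99²/8 + 3.21²/6) = -2.954
Welch–Satterthwaite df ≈ 9.71
p-value = P(T ≤ -2.954) ≈ 0.0074
Since p ≈ 0.0074 < α = 0.02, reject H0; the data support H1.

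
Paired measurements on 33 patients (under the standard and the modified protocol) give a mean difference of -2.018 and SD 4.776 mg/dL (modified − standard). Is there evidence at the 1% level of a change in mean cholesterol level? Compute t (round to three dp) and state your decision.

H0: μ_d = 0; H1: μ_d ≠ 0 (paired t-test on the differences, two-sided).
t = d̄/(s_d/√n) = -2.018/(4.776/√33) = -2.427
df = n − 1 = 32
Two-sided p-value ≈ 0.0210
Since p ≈ 0.0210 > α = 0.01, fail to reject H0; the evidence is not statistically significant.

t = -2.427; fail to reject H0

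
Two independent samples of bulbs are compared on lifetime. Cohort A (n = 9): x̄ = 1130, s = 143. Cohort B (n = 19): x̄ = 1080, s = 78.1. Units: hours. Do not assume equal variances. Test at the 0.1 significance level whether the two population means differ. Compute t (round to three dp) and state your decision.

Let group 1 = cohort A, group 2 = cohort B. H0: μ_1 = μ_2; H1: μ_1 ≠ μ_2 (Welch's two-sample t-test, two-sided).
t = (x̄_1 − x̄_2)/√(s_1²/n_1 + s_2²/n_2) = (1130 − 1080)/√(143²/9 + 78.1²/19) = 0.982
Welch–Satterthwaite df ≈ 10.33
Two-sided p-value ≈ 0.349
Since p ≈ 0.349 > α = 0.1, fail to reject H0; the evidence is not statistically significant.

t = 0.982; fail to reject H0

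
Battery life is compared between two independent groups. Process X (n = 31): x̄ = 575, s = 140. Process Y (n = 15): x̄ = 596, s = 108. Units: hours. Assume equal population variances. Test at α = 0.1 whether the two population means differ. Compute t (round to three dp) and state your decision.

Let group 1 = process X, group 2 = process Y. H0: μ_1 = μ_2; H1: μ_1 ≠ μ_2 (two-sample pooled-variance t-test, two-sided).
s_p² = [(31−1)·140² + (15−1)·108²]/(31+15−2) = 17074.9
t = (575 − 596)/√[17074.9·(1/31 + 1/15)] = -0.511
df = n₁ + n₂ − 2 = 44
Two-sided p-value ≈ 0.612
Since p ≈ 0.612 > α = 0.1, fail to reject H0; the data do not provide sufficient evidence against H0.

t = -0.511; fail to reject H0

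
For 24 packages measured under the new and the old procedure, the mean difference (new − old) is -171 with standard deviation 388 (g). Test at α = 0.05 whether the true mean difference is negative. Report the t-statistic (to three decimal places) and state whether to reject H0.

t = -2.159; reject H0

H0: μ_d = 0; H1: μ_d < 0 (paired t-test on the differences, left-tailed).
t = d̄/(s_d/√n) = -171/(388/√24) = -2.159
df = n − 1 = 23
p-value = P(T ≤ -2.159) ≈ 0.0208
Since p ≈ 0.0208 < α = 0.05, reject H0; the evidence is statistically significant.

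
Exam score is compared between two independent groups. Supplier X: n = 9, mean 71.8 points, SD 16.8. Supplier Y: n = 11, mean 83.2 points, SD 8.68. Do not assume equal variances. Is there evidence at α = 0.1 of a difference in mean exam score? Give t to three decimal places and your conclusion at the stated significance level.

t = -1.844; reject H0

Let group 1 = supplier X, group 2 = supplier Y. H0: μ_1 = μ_2; H1: μ_1 ≠ μ_2 (Welch's two-sample t-test, two-sided).
t = (x̄_1 − x̄_2)/√(s_1²/n_1 + s_2²/n_2) = (71.8 − 83.2)/√(16.8²/9 + 8.68²/11) = -1.844
Welch–Satterthwaite df ≈ 11.44
Two-sided p-value ≈ 0.091
Since p ≈ 0.091 < α = 0.1, reject H0; the evidence is statistically significant.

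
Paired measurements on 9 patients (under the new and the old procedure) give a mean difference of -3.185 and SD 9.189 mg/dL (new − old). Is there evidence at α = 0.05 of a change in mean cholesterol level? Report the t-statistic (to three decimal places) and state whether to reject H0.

t = -1.040; fail to reject H0

H0: μ_d = 0; H1: μ_d ≠ 0 (paired t-test on the differences, two-sided).
t = d̄/(s_d/√n) = -3.185/(9.189/√9) = -1.040
df = n − 1 = 8
Two-sided p-value ≈ 0.3288
Since p ≈ 0.3288 > α = 0.05, fail to reject H0; the data do not provide sufficient evidence against H0.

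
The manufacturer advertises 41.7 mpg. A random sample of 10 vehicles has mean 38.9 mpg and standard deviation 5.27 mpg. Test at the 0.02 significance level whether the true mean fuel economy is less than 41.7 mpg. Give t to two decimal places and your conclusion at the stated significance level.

t = -1.68; fail to reject H0

H0: μ = 41.7; H1: μ < 41.7 (one-sample t-test, left-tailed).
t = (x̄ − μ₀)/(s/√n) = (38.9 − 41.7)/(5.27/√10) = -1.68
df = n − 1 = 9
p-value = P(T ≤ -1.68) ≈ 0.064
Since p ≈ 0.064 > α = 0.02, fail to reject H0; the data do not provide sufficient evidence against H0.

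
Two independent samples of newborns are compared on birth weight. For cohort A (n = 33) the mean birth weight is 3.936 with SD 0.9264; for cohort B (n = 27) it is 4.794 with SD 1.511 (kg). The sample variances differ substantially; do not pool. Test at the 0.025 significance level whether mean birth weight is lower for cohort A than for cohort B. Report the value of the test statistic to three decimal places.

Let group 1 = cohort A, group 2 = cohort B. H0: μ_1 = μ_2; H1: μ_1 < μ_2 (Welch's two-sample t-test, left-tailed).
t = (x̄_1 − x̄_2)/√(s_1²/n_1 + s_2²/n_2) = (3.936 − 4.794)/√(0.9264²/33 + 1.511²/27) = -2.580
Welch–Satterthwaite df ≈ 41.28
p-value = P(T ≤ -2.580) ≈ 0.0068
Since p ≈ 0.0068 < α = 0.025, reject H0; the evidence is statistically significant.

-2.580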